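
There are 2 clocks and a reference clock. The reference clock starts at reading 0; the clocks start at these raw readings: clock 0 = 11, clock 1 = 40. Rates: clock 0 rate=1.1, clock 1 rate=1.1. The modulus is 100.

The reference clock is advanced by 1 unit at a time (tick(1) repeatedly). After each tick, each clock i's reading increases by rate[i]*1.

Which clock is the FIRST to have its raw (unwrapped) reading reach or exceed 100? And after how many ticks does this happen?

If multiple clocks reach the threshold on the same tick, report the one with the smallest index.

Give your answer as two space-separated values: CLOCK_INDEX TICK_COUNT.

clock 0: start=11, rate=1.1, needs 100-11 = 89; ticks = ceil(89/1.1) = ceil(80.9091) = 81; reading at tick 81 = 11 + 1.1*81 = 100.1000
clock 1: start=40, rate=1.1, needs 100-40 = 60; ticks = ceil(60/1.1) = ceil(54.5455) = 55; reading at tick 55 = 40 + 1.1*55 = 100.5000
Minimum tick count = 55; winners = [1]; smallest index = 1

Answer: 1 55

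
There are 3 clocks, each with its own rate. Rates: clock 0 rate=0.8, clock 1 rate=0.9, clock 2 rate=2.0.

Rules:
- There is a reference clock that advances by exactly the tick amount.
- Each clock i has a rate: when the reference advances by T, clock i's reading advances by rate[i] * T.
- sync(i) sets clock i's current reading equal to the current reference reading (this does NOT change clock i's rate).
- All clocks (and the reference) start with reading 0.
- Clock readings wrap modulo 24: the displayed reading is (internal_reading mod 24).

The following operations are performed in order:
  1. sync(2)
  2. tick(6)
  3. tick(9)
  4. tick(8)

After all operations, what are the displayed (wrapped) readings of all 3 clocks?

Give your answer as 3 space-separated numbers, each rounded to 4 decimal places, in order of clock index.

Answer: 18.4000 20.7000 22.0000

Derivation:
After op 1 sync(2): ref=0.0000 raw=[0.0000 0.0000 0.0000]
After op 2 tick(6): ref=6.0000 raw=[4.8000 5.4000 12.0000]
After op 3 tick(9): ref=15.0000 raw=[12.0000 13.5000 30.0000]
After op 4 tick(8): ref=23.0000 raw=[18.4000 20.7000 46.0000]
Wrap final raw readings (mod 24): 18.4000 mod 24 = 18.4000; 20.7000 mod 24 = 20.7000; 46.0000 mod 24 = 22.0000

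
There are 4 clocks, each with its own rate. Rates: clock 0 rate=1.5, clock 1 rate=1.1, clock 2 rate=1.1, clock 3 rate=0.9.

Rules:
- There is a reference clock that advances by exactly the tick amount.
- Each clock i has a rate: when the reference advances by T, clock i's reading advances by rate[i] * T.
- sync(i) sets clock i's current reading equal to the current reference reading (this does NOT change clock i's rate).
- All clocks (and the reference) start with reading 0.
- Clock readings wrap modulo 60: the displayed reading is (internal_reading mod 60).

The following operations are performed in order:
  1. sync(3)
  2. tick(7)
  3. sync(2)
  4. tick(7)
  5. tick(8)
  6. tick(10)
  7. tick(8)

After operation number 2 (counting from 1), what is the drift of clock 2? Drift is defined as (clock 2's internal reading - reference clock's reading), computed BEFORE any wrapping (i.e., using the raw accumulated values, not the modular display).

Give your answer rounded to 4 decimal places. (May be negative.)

After op 1 sync(3): ref=0.0000 raw=[0.0000 0.0000 0.0000 0.0000]
After op 2 tick(7): ref=7.0000 raw=[10.5000 7.7000 7.7000 6.3000]
Drift of clock 2 after op 2: 7.7000 - 7.0000 = 0.7000

Answer: 0.7000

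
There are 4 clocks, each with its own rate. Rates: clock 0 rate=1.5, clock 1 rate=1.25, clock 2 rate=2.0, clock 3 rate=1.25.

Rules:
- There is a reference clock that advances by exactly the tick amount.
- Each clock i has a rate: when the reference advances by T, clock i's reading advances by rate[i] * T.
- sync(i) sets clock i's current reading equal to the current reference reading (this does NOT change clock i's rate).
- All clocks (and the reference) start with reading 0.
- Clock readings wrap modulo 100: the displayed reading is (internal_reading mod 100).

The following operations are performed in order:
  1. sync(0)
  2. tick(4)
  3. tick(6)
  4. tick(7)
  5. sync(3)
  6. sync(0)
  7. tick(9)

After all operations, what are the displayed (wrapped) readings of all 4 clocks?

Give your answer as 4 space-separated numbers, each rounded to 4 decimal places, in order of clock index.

After op 1 sync(0): ref=0.0000 raw=[0.0000 0.0000 0.0000 0.0000]
After op 2 tick(4): ref=4.0000 raw=[6.0000 5.0000 8.0000 5.0000]
After op 3 tick(6): ref=10.0000 raw=[15.0000 12.5000 20.0000 12.5000]
After op 4 tick(7): ref=17.0000 raw=[25.5000 21.2500 34.0000 21.2500]
After op 5 sync(3): ref=17.0000 raw=[25.5000 21.2500 34.0000 17.0000]
After op 6 sync(0): ref=17.0000 raw=[17.0000 21.2500 34.0000 17.0000]
After op 7 tick(9): ref=26.0000 raw=[30.5000 32.5000 52.0000 28.2500]
Wrap final raw readings (mod 100): 30.5000 mod 100 = 30.5000; 32.5000 mod 100 = 32.5000; 52.0000 mod 100 = 52.0000; 28.2500 mod 100 = 28.2500

Answer: 30.5000 32.5000 52.0000 28.2500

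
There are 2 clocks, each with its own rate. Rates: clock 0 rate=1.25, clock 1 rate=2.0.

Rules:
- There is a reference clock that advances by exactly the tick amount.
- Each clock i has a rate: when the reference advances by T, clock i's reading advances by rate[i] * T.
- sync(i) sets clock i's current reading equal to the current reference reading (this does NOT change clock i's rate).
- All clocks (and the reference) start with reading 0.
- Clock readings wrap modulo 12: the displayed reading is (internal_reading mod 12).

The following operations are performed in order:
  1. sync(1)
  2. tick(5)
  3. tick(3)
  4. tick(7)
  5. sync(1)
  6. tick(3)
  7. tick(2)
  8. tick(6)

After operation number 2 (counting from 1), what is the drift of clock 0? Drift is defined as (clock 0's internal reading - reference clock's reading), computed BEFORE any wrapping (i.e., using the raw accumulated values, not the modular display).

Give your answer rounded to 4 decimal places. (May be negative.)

After op 1 sync(1): ref=0.0000 raw=[0.0000 0.0000]
After op 2 tick(5): ref=5.0000 raw=[6.2500 10.0000]
Drift of clock 0 after op 2: 6.2500 - 5.0000 = 1.2500

Answer: 1.2500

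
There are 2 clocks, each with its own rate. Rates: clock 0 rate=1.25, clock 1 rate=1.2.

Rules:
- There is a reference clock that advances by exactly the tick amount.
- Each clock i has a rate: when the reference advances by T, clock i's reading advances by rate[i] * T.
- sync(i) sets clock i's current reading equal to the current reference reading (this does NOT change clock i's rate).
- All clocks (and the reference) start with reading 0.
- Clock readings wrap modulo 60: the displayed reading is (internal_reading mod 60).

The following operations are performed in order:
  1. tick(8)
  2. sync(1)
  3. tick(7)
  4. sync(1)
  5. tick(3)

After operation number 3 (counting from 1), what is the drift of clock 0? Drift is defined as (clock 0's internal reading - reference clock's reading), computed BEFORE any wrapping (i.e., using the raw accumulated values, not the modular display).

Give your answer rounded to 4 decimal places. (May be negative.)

After op 1 tick(8): ref=8.0000 raw=[10.0000 9.6000]
After op 2 sync(1): ref=8.0000 raw=[10.0000 8.0000]
After op 3 tick(7): ref=15.0000 raw=[18.7500 16.4000]
Drift of clock 0 after op 3: 18.7500 - 15.0000 = 3.7500

Answer: 3.7500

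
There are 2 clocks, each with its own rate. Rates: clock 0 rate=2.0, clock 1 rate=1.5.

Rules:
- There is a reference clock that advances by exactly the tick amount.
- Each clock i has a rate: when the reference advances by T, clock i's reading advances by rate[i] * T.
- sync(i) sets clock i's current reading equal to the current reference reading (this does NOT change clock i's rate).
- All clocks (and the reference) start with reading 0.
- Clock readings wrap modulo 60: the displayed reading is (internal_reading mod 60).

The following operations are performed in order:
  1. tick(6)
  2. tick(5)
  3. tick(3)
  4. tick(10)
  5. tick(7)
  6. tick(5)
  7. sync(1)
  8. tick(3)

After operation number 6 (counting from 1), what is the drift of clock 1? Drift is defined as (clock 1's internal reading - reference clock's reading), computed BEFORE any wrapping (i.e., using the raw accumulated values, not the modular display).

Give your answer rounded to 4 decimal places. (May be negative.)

Answer: 18.0000

Derivation:
After op 1 tick(6): ref=6.0000 raw=[12.0000 9.0000]
After op 2 tick(5): ref=11.0000 raw=[22.0000 16.5000]
After op 3 tick(3): ref=14.0000 raw=[28.0000 21.0000]
After op 4 tick(10): ref=24.0000 raw=[48.0000 36.0000]
After op 5 tick(7): ref=31.0000 raw=[62.0000 46.5000]
After op 6 tick(5): ref=36.0000 raw=[72.0000 54.0000]
Drift of clock 1 after op 6: 54.0000 - 36.0000 = 18.0000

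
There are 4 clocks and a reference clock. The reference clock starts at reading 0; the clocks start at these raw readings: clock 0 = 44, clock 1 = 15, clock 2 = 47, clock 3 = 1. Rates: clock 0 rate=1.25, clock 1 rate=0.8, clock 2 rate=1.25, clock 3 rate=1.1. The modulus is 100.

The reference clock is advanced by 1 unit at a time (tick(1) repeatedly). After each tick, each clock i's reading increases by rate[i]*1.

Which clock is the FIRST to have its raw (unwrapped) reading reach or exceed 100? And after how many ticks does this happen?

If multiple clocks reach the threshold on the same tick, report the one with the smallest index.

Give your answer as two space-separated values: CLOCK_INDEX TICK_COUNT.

Answer: 2 43

Derivation:
clock 0: start=44, rate=1.25, needs 100-44 = 56; ticks = ceil(56/1.25) = ceil(44.8000) = 45; reading at tick 45 = 44 + 1.25*45 = 100.2500
clock 1: start=15, rate=0.8, needs 100-15 = 85; ticks = ceil(85/0.8) = ceil(106.2500) = 107; reading at tick 107 = 15 + 0.8*107 = 100.6000
clock 2: start=47, rate=1.25, needs 100-47 = 53; ticks = ceil(53/1.25) = ceil(42.4000) = 43; reading at tick 43 = 47 + 1.25*43 = 100.7500
clock 3: start=1, rate=1.1, needs 100-1 = 99; ticks = ceil(99/1.1) = ceil(90.0000) = 90; reading at tick 90 = 1 + 1.1*90 = 100.0000
Minimum tick count = 43; winners = [2]; smallest index = 2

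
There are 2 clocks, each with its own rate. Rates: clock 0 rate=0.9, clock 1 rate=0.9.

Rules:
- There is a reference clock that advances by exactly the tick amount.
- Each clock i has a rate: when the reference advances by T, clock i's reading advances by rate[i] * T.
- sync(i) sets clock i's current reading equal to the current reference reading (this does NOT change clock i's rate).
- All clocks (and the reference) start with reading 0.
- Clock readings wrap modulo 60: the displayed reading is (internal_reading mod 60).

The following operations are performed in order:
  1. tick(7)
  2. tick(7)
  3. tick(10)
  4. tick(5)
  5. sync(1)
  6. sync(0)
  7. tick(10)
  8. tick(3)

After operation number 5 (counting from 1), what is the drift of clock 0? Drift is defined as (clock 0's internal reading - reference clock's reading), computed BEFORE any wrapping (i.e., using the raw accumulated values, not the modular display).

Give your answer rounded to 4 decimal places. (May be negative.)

Answer: -2.9000

Derivation:
After op 1 tick(7): ref=7.0000 raw=[6.3000 6.3000]
After op 2 tick(7): ref=14.0000 raw=[12.6000 12.6000]
After op 3 tick(10): ref=24.0000 raw=[21.6000 21.6000]
After op 4 tick(5): ref=29.0000 raw=[26.1000 26.1000]
After op 5 sync(1): ref=29.0000 raw=[26.1000 29.0000]
Drift of clock 0 after op 5: 26.1000 - 29.0000 = -2.9000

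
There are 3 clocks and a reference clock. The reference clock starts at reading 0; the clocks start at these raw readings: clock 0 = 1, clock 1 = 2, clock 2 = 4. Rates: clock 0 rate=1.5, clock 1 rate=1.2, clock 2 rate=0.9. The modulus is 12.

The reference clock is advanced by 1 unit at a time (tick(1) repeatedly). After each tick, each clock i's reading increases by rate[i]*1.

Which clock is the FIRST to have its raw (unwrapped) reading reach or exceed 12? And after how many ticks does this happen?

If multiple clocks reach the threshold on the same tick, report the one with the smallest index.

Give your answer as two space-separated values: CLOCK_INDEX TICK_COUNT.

Answer: 0 8

Derivation:
clock 0: start=1, rate=1.5, needs 12-1 = 11; ticks = ceil(11/1.5) = ceil(7.3333) = 8; reading at tick 8 = 1 + 1.5*8 = 13.0000
clock 1: start=2, rate=1.2, needs 12-2 = 10; ticks = ceil(10/1.2) = ceil(8.3333) = 9; reading at tick 9 = 2 + 1.2*9 = 12.8000
clock 2: start=4, rate=0.9, needs 12-4 = 8; ticks = ceil(8/0.9) = ceil(8.8889) = 9; reading at tick 9 = 4 + 0.9*9 = 12.1000
Minimum tick count = 8; winners = [0]; smallest index = 0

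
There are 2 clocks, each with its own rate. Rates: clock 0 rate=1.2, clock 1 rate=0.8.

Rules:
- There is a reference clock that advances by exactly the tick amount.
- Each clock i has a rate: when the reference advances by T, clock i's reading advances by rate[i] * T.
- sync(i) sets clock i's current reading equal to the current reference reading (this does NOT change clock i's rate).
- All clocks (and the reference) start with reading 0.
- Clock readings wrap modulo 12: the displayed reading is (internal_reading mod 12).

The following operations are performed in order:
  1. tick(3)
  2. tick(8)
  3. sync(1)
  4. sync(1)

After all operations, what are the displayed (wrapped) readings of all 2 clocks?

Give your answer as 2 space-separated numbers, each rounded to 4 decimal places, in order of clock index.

After op 1 tick(3): ref=3.0000 raw=[3.6000 2.4000]
After op 2 tick(8): ref=11.0000 raw=[13.2000 8.8000]
After op 3 sync(1): ref=11.0000 raw=[13.2000 11.0000]
After op 4 sync(1): ref=11.0000 raw=[13.2000 11.0000]
Wrap final raw readings (mod 12): 13.2000 mod 12 = 1.2000; 11.0000 mod 12 = 11.0000

Answer: 1.2000 11.0000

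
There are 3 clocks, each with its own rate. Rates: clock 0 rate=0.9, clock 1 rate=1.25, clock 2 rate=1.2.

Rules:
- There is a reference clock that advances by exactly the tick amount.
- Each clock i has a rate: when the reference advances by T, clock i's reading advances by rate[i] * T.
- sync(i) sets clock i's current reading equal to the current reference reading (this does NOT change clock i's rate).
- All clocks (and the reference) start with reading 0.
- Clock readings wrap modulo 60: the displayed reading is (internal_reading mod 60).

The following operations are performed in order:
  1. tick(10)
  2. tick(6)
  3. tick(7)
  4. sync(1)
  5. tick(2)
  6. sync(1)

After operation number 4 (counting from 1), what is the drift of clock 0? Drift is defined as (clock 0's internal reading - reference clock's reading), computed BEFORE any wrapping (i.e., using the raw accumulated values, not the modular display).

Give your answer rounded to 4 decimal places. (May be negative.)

After op 1 tick(10): ref=10.0000 raw=[9.0000 12.5000 12.0000]
After op 2 tick(6): ref=16.0000 raw=[14.4000 20.0000 19.2000]
After op 3 tick(7): ref=23.0000 raw=[20.7000 28.7500 27.6000]
After op 4 sync(1): ref=23.0000 raw=[20.7000 23.0000 27.6000]
Drift of clock 0 after op 4: 20.7000 - 23.0000 = -2.3000

Answer: -2.3000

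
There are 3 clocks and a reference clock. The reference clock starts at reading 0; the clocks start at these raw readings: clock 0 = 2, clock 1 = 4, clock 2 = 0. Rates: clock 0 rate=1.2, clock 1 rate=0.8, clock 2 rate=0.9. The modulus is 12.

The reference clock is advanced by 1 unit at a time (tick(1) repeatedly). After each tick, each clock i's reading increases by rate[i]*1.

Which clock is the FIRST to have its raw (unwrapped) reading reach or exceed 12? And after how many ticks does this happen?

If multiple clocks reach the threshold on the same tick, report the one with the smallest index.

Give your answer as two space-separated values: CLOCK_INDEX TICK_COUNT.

Answer: 0 9

Derivation:
clock 0: start=2, rate=1.2, needs 12-2 = 10; ticks = ceil(10/1.2) = ceil(8.3333) = 9; reading at tick 9 = 2 + 1.2*9 = 12.8000
clock 1: start=4, rate=0.8, needs 12-4 = 8; ticks = ceil(8/0.8) = ceil(10.0000) = 10; reading at tick 10 = 4 + 0.8*10 = 12.0000
clock 2: start=0, rate=0.9, needs 12-0 = 12; ticks = ceil(12/0.9) = ceil(13.3333) = 14; reading at tick 14 = 0 + 0.9*14 = 12.6000
Minimum tick count = 9; winners = [0]; smallest index = 0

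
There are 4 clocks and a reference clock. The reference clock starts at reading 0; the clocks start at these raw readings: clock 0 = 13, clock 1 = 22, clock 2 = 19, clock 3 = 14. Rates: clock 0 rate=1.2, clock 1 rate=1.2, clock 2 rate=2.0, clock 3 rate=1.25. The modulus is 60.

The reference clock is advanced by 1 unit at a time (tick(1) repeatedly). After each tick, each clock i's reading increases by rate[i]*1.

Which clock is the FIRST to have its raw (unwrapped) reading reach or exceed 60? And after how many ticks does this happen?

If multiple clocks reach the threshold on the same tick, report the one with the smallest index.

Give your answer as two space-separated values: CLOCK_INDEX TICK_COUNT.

clock 0: start=13, rate=1.2, needs 60-13 = 47; ticks = ceil(47/1.2) = ceil(39.1667) = 40; reading at tick 40 = 13 + 1.2*40 = 61.0000
clock 1: start=22, rate=1.2, needs 60-22 = 38; ticks = ceil(38/1.2) = ceil(31.6667) = 32; reading at tick 32 = 22 + 1.2*32 = 60.4000
clock 2: start=19, rate=2.0, needs 60-19 = 41; ticks = ceil(41/2.0) = ceil(20.5000) = 21; reading at tick 21 = 19 + 2.0*21 = 61.0000
clock 3: start=14, rate=1.25, needs 60-14 = 46; ticks = ceil(46/1.25) = ceil(36.8000) = 37; reading at tick 37 = 14 + 1.25*37 = 60.2500
Minimum tick count = 21; winners = [2]; smallest index = 2

Answer: 2 21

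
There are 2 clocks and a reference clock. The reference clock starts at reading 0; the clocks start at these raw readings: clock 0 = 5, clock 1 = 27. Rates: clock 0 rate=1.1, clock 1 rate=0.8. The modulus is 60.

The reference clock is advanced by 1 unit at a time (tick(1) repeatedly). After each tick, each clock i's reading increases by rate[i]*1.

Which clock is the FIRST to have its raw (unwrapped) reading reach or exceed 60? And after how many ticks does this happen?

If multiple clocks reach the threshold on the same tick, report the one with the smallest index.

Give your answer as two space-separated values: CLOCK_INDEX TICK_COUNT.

clock 0: start=5, rate=1.1, needs 60-5 = 55; ticks = ceil(55/1.1) = ceil(50.0000) = 50; reading at tick 50 = 5 + 1.1*50 = 60.0000
clock 1: start=27, rate=0.8, needs 60-27 = 33; ticks = ceil(33/0.8) = ceil(41.2500) = 42; reading at tick 42 = 27 + 0.8*42 = 60.6000
Minimum tick count = 42; winners = [1]; smallest index = 1

Answer: 1 42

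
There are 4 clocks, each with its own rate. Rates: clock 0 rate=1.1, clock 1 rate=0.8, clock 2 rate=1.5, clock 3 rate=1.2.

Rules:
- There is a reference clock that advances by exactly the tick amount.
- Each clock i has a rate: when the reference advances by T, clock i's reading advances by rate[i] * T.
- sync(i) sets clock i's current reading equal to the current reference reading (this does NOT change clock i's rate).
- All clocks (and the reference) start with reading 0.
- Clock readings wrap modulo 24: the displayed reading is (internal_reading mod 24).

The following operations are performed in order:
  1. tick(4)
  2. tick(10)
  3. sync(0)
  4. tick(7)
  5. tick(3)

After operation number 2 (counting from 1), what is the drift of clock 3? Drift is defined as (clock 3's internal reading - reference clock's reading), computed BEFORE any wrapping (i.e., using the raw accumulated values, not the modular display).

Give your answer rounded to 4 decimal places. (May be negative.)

Answer: 2.8000

Derivation:
After op 1 tick(4): ref=4.0000 raw=[4.4000 3.2000 6.0000 4.8000]
After op 2 tick(10): ref=14.0000 raw=[15.4000 11.2000 21.0000 16.8000]
Drift of clock 3 after op 2: 16.8000 - 14.0000 = 2.8000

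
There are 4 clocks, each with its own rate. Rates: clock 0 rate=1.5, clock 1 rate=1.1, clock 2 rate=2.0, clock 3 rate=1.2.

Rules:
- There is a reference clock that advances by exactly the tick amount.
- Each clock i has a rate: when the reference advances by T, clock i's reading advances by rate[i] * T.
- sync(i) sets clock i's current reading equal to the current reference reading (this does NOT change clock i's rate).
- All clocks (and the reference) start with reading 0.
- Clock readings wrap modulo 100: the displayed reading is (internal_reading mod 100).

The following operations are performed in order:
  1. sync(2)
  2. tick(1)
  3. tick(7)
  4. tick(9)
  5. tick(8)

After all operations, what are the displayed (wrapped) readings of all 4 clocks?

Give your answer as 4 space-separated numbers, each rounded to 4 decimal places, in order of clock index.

After op 1 sync(2): ref=0.0000 raw=[0.0000 0.0000 0.0000 0.0000]
After op 2 tick(1): ref=1.0000 raw=[1.5000 1.1000 2.0000 1.2000]
After op 3 tick(7): ref=8.0000 raw=[12.0000 8.8000 16.0000 9.6000]
After op 4 tick(9): ref=17.0000 raw=[25.5000 18.7000 34.0000 20.4000]
After op 5 tick(8): ref=25.0000 raw=[37.5000 27.5000 50.0000 30.0000]
Wrap final raw readings (mod 100): 37.5000 mod 100 = 37.5000; 27.5000 mod 100 = 27.5000; 50.0000 mod 100 = 50.0000; 30.0000 mod 100 = 30.0000

Answer: 37.5000 27.5000 50.0000 30.0000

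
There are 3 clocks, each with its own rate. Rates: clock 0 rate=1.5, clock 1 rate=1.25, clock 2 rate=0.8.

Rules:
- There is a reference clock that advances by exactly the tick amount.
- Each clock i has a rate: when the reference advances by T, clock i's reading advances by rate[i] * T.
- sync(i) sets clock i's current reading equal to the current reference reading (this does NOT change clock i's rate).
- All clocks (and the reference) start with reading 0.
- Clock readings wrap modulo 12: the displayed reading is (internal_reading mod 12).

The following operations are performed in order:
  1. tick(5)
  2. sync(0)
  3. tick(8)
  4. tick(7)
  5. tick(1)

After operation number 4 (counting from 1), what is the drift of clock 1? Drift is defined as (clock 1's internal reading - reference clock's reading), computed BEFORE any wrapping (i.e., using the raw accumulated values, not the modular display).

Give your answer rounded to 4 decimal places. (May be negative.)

After op 1 tick(5): ref=5.0000 raw=[7.5000 6.2500 4.0000]
After op 2 sync(0): ref=5.0000 raw=[5.0000 6.2500 4.0000]
After op 3 tick(8): ref=13.0000 raw=[17.0000 16.2500 10.4000]
After op 4 tick(7): ref=20.0000 raw=[27.5000 25.0000 16.0000]
Drift of clock 1 after op 4: 25.0000 - 20.0000 = 5.0000

Answer: 5.0000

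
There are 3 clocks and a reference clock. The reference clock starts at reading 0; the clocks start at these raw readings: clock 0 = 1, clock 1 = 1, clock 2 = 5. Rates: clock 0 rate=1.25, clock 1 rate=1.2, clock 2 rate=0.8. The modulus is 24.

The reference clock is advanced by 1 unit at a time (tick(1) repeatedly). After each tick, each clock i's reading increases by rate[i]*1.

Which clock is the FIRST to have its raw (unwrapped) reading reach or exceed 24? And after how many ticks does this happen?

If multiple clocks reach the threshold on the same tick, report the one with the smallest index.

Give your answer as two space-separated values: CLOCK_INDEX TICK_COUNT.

Answer: 0 19

Derivation:
clock 0: start=1, rate=1.25, needs 24-1 = 23; ticks = ceil(23/1.25) = ceil(18.4000) = 19; reading at tick 19 = 1 + 1.25*19 = 24.7500
clock 1: start=1, rate=1.2, needs 24-1 = 23; ticks = ceil(23/1.2) = ceil(19.1667) = 20; reading at tick 20 = 1 + 1.2*20 = 25.0000
clock 2: start=5, rate=0.8, needs 24-5 = 19; ticks = ceil(19/0.8) = ceil(23.7500) = 24; reading at tick 24 = 5 + 0.8*24 = 24.2000
Minimum tick count = 19; winners = [0]; smallest index = 0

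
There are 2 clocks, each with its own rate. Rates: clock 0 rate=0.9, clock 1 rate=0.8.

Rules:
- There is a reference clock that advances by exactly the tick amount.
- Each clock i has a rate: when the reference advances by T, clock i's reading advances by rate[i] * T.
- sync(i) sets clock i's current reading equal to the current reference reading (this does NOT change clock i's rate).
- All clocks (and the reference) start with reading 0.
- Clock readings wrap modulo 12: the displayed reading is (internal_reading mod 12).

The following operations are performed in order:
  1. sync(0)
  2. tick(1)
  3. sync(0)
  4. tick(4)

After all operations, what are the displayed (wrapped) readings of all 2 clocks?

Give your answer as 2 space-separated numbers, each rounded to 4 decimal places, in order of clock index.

After op 1 sync(0): ref=0.0000 raw=[0.0000 0.0000]
After op 2 tick(1): ref=1.0000 raw=[0.9000 0.8000]
After op 3 sync(0): ref=1.0000 raw=[1.0000 0.8000]
After op 4 tick(4): ref=5.0000 raw=[4.6000 4.0000]
Wrap final raw readings (mod 12): 4.6000 mod 12 = 4.6000; 4.0000 mod 12 = 4.0000

Answer: 4.6000 4.0000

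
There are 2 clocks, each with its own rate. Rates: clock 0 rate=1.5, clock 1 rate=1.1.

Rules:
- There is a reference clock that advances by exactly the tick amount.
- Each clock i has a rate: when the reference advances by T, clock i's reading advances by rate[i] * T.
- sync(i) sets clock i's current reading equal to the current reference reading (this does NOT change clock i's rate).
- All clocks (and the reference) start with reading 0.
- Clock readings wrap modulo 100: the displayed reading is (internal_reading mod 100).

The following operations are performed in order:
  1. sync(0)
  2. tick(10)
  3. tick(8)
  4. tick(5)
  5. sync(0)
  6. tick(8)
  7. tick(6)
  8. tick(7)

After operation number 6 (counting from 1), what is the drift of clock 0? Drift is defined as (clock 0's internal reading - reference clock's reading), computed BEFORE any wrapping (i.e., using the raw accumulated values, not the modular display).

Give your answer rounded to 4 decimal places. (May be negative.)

Answer: 4.0000

Derivation:
After op 1 sync(0): ref=0.0000 raw=[0.0000 0.0000]
After op 2 tick(10): ref=10.0000 raw=[15.0000 11.0000]
After op 3 tick(8): ref=18.0000 raw=[27.0000 19.8000]
After op 4 tick(5): ref=23.0000 raw=[34.5000 25.3000]
After op 5 sync(0): ref=23.0000 raw=[23.0000 25.3000]
After op 6 tick(8): ref=31.0000 raw=[35.0000 34.1000]
Drift of clock 0 after op 6: 35.0000 - 31.0000 = 4.0000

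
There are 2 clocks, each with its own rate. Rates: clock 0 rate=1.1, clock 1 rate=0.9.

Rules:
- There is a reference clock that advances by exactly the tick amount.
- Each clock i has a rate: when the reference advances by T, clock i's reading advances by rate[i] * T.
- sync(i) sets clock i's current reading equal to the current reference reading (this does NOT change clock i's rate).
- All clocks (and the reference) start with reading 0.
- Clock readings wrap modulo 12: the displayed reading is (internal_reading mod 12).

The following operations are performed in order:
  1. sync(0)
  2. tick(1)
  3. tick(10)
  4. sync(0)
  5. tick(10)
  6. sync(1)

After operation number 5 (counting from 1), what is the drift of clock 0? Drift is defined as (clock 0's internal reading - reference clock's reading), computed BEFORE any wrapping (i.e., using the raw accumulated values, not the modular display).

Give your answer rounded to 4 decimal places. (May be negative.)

After op 1 sync(0): ref=0.0000 raw=[0.0000 0.0000]
After op 2 tick(1): ref=1.0000 raw=[1.1000 0.9000]
After op 3 tick(10): ref=11.0000 raw=[12.1000 9.9000]
After op 4 sync(0): ref=11.0000 raw=[11.0000 9.9000]
After op 5 tick(10): ref=21.0000 raw=[22.0000 18.9000]
Drift of clock 0 after op 5: 22.0000 - 21.0000 = 1.0000

Answer: 1.0000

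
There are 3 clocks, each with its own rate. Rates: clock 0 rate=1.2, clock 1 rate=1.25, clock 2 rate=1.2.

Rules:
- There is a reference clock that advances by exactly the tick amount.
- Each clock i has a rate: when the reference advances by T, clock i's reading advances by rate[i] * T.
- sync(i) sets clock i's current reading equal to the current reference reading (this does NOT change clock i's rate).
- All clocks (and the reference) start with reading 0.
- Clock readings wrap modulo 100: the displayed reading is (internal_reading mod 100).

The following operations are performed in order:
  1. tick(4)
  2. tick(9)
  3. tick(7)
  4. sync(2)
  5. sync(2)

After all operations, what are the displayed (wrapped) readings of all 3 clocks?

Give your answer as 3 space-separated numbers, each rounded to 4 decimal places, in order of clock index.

Answer: 24.0000 25.0000 20.0000

Derivation:
After op 1 tick(4): ref=4.0000 raw=[4.8000 5.0000 4.8000]
After op 2 tick(9): ref=13.0000 raw=[15.6000 16.2500 15.6000]
After op 3 tick(7): ref=20.0000 raw=[24.0000 25.0000 24.0000]
After op 4 sync(2): ref=20.0000 raw=[24.0000 25.0000 20.0000]
After op 5 sync(2): ref=20.0000 raw=[24.0000 25.0000 20.0000]
Wrap final raw readings (mod 100): 24.0000 mod 100 = 24.0000; 25.0000 mod 100 = 25.0000; 20.0000 mod 100 = 20.0000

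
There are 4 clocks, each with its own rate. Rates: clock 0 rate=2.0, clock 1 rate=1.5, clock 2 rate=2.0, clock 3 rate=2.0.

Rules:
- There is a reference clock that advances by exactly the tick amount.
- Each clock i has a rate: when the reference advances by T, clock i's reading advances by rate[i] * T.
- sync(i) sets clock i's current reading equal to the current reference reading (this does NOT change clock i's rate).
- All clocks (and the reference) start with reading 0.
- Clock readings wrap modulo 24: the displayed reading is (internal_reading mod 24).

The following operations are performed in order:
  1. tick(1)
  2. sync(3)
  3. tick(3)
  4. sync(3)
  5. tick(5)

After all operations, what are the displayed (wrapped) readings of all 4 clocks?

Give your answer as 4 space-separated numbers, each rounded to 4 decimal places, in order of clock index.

Answer: 18.0000 13.5000 18.0000 14.0000

Derivation:
After op 1 tick(1): ref=1.0000 raw=[2.0000 1.5000 2.0000 2.0000]
After op 2 sync(3): ref=1.0000 raw=[2.0000 1.5000 2.0000 1.0000]
After op 3 tick(3): ref=4.0000 raw=[8.0000 6.0000 8.0000 7.0000]
After op 4 sync(3): ref=4.0000 raw=[8.0000 6.0000 8.0000 4.0000]
After op 5 tick(5): ref=9.0000 raw=[18.0000 13.5000 18.0000 14.0000]
Wrap final raw readings (mod 24): 18.0000 mod 24 = 18.0000; 13.5000 mod 24 = 13.5000; 18.0000 mod 24 = 18.0000; 14.0000 mod 24 = 14.0000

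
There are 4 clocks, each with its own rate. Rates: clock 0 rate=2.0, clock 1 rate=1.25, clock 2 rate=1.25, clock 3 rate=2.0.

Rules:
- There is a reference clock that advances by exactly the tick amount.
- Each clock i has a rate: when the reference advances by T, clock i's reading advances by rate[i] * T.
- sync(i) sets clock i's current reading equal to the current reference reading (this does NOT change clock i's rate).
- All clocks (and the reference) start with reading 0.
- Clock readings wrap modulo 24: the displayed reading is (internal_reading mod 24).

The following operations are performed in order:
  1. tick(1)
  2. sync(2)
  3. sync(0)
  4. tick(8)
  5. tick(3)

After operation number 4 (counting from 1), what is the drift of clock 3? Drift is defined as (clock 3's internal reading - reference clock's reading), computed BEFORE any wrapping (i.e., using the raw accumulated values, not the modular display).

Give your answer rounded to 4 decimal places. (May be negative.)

After op 1 tick(1): ref=1.0000 raw=[2.0000 1.2500 1.2500 2.0000]
After op 2 sync(2): ref=1.0000 raw=[2.0000 1.2500 1.0000 2.0000]
After op 3 sync(0): ref=1.0000 raw=[1.0000 1.2500 1.0000 2.0000]
After op 4 tick(8): ref=9.0000 raw=[17.0000 11.2500 11.0000 18.0000]
Drift of clock 3 after op 4: 18.0000 - 9.0000 = 9.0000

Answer: 9.0000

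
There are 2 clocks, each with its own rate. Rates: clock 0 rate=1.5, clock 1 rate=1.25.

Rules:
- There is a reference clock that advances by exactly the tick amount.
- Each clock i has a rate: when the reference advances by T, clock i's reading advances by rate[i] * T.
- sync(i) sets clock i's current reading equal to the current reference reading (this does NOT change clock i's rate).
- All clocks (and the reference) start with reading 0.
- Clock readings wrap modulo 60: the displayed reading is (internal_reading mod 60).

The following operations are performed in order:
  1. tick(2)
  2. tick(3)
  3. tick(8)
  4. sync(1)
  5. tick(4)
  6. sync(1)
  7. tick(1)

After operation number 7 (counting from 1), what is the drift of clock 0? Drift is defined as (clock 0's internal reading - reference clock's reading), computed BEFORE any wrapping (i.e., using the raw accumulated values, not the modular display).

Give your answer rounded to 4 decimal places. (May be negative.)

After op 1 tick(2): ref=2.0000 raw=[3.0000 2.5000]
After op 2 tick(3): ref=5.0000 raw=[7.5000 6.2500]
After op 3 tick(8): ref=13.0000 raw=[19.5000 16.2500]
After op 4 sync(1): ref=13.0000 raw=[19.5000 13.0000]
After op 5 tick(4): ref=17.0000 raw=[25.5000 18.0000]
After op 6 sync(1): ref=17.0000 raw=[25.5000 17.0000]
After op 7 tick(1): ref=18.0000 raw=[27.0000 18.2500]
Drift of clock 0 after op 7: 27.0000 - 18.0000 = 9.0000

Answer: 9.0000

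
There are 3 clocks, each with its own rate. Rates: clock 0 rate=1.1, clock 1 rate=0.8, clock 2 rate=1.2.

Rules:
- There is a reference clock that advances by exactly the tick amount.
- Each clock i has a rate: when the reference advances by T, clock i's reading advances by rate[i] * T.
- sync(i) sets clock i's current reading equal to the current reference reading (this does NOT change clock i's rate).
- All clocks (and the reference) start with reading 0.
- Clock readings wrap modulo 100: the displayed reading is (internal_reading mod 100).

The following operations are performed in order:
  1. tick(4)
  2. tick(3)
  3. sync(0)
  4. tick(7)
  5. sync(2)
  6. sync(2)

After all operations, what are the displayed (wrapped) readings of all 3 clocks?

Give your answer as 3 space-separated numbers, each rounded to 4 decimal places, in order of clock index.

After op 1 tick(4): ref=4.0000 raw=[4.4000 3.2000 4.8000]
After op 2 tick(3): ref=7.0000 raw=[7.7000 5.6000 8.4000]
After op 3 sync(0): ref=7.0000 raw=[7.0000 5.6000 8.4000]
After op 4 tick(7): ref=14.0000 raw=[14.7000 11.2000 16.8000]
After op 5 sync(2): ref=14.0000 raw=[14.7000 11.2000 14.0000]
After op 6 sync(2): ref=14.0000 raw=[14.7000 11.2000 14.0000]
Wrap final raw readings (mod 100): 14.7000 mod 100 = 14.7000; 11.2000 mod 100 = 11.2000; 14.0000 mod 100 = 14.0000

Answer: 14.7000 11.2000 14.0000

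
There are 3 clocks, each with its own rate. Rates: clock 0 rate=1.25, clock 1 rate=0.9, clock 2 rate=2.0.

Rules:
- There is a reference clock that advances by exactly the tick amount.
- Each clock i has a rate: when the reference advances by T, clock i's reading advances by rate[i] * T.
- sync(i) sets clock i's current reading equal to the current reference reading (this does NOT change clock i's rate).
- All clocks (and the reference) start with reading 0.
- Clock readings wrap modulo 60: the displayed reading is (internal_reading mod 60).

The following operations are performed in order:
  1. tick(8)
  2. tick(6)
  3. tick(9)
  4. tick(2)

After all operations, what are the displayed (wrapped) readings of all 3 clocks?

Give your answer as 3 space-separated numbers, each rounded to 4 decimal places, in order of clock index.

Answer: 31.2500 22.5000 50.0000

Derivation:
After op 1 tick(8): ref=8.0000 raw=[10.0000 7.2000 16.0000]
After op 2 tick(6): ref=14.0000 raw=[17.5000 12.6000 28.0000]
After op 3 tick(9): ref=23.0000 raw=[28.7500 20.7000 46.0000]
After op 4 tick(2): ref=25.0000 raw=[31.2500 22.5000 50.0000]
Wrap final raw readings (mod 60): 31.2500 mod 60 = 31.2500; 22.5000 mod 60 = 22.5000; 50.0000 mod 60 = 50.0000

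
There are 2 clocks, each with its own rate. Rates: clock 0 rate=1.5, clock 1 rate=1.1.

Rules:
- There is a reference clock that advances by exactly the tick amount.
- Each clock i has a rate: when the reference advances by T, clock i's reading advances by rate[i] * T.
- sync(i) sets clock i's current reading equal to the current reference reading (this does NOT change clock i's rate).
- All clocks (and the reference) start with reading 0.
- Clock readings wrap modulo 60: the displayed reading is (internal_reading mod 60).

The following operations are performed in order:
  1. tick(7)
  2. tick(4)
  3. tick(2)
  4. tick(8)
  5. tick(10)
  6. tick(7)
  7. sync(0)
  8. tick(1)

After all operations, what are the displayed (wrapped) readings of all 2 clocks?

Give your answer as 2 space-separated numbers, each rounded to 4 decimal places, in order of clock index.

Answer: 39.5000 42.9000

Derivation:
After op 1 tick(7): ref=7.0000 raw=[10.5000 7.7000]
After op 2 tick(4): ref=11.0000 raw=[16.5000 12.1000]
After op 3 tick(2): ref=13.0000 raw=[19.5000 14.3000]
After op 4 tick(8): ref=21.0000 raw=[31.5000 23.1000]
After op 5 tick(10): ref=31.0000 raw=[46.5000 34.1000]
After op 6 tick(7): ref=38.0000 raw=[57.0000 41.8000]
After op 7 sync(0): ref=38.0000 raw=[38.0000 41.8000]
After op 8 tick(1): ref=39.0000 raw=[39.5000 42.9000]
Wrap final raw readings (mod 60): 39.5000 mod 60 = 39.5000; 42.9000 mod 60 = 42.9000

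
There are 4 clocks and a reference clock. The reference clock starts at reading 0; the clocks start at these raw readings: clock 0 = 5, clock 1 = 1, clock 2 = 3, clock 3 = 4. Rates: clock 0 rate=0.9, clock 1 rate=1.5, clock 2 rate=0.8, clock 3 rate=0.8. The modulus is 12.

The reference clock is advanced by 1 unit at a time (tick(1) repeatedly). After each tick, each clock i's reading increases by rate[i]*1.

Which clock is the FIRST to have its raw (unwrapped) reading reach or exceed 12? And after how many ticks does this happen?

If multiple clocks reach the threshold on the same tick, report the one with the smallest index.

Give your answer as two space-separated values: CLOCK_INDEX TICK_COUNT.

Answer: 0 8

Derivation:
clock 0: start=5, rate=0.9, needs 12-5 = 7; ticks = ceil(7/0.9) = ceil(7.7778) = 8; reading at tick 8 = 5 + 0.9*8 = 12.2000
clock 1: start=1, rate=1.5, needs 12-1 = 11; ticks = ceil(11/1.5) = ceil(7.3333) = 8; reading at tick 8 = 1 + 1.5*8 = 13.0000
clock 2: start=3, rate=0.8, needs 12-3 = 9; ticks = ceil(9/0.8) = ceil(11.2500) = 12; reading at tick 12 = 3 + 0.8*12 = 12.6000
clock 3: start=4, rate=0.8, needs 12-4 = 8; ticks = ceil(8/0.8) = ceil(10.0000) = 10; reading at tick 10 = 4 + 0.8*10 = 12.0000
Minimum tick count = 8; winners = [0, 1]; smallest index = 0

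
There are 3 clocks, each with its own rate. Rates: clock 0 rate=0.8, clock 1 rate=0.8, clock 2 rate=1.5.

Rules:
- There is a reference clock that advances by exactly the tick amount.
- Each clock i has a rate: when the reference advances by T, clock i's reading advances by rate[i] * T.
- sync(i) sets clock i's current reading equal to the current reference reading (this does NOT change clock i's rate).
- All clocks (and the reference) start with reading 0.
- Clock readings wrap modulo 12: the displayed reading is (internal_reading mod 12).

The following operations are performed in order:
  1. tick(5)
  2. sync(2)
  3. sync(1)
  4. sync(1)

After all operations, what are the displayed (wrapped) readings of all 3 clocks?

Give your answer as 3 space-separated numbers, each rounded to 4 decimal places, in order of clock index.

Answer: 4.0000 5.0000 5.0000

Derivation:
After op 1 tick(5): ref=5.0000 raw=[4.0000 4.0000 7.5000]
After op 2 sync(2): ref=5.0000 raw=[4.0000 4.0000 5.0000]
After op 3 sync(1): ref=5.0000 raw=[4.0000 5.0000 5.0000]
After op 4 sync(1): ref=5.0000 raw=[4.0000 5.0000 5.0000]
Wrap final raw readings (mod 12): 4.0000 mod 12 = 4.0000; 5.0000 mod 12 = 5.0000; 5.0000 mod 12 = 5.0000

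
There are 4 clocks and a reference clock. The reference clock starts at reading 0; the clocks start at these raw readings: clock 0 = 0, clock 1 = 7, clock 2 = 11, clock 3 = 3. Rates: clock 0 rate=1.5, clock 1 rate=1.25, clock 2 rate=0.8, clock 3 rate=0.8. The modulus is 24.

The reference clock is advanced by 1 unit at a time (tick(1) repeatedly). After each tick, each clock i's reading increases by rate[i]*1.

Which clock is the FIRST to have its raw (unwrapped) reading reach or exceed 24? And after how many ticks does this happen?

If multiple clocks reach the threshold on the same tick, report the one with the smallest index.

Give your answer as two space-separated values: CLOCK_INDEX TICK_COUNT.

Answer: 1 14

Derivation:
clock 0: start=0, rate=1.5, needs 24-0 = 24; ticks = ceil(24/1.5) = ceil(16.0000) = 16; reading at tick 16 = 0 + 1.5*16 = 24.0000
clock 1: start=7, rate=1.25, needs 24-7 = 17; ticks = ceil(17/1.25) = ceil(13.6000) = 14; reading at tick 14 = 7 + 1.25*14 = 24.5000
clock 2: start=11, rate=0.8, needs 24-11 = 13; ticks = ceil(13/0.8) = ceil(16.2500) = 17; reading at tick 17 = 11 + 0.8*17 = 24.6000
clock 3: start=3, rate=0.8, needs 24-3 = 21; ticks = ceil(21/0.8) = ceil(26.2500) = 27; reading at tick 27 = 3 + 0.8*27 = 24.6000
Minimum tick count = 14; winners = [1]; smallest index = 1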